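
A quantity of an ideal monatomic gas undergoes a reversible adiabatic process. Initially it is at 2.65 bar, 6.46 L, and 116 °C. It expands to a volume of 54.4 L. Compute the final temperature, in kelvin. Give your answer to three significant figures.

Adiabatic: T₁V₁^(γ−1) = T₂V₂^(γ−1) ⇒ T₂ = T₁ (V₁/V₂)^(γ−1).
γ = 5/3 for a monatomic ideal gas.
T₁ = 116 °C = 389.1 K.
T₂ = 389.1 × (6.46/54.4)^(2/3) = 94.02 K.

T₂ ≈ 94.0 K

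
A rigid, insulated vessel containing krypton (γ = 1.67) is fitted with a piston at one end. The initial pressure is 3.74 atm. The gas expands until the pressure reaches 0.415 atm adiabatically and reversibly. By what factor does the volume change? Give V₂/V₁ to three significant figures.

From PV^γ = const, V₂/V₁ = (P₁/P₂)^(1/γ).
V₂/V₁ = (3.74/0.415)^(0.599) = 3.73.

V₂/V₁ ≈ 3.73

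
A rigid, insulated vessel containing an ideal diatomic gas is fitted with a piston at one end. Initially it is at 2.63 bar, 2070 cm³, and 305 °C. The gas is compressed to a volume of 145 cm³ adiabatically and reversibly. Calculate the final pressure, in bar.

Adiabatic: P₁V₁^γ = P₂V₂^γ ⇒ P₂ = P₁ (V₁/V₂)^γ.
γ = 7/5 for a diatomic ideal gas.
P₂ = 2.63 × (2070/145)^(7/5) = 108.7 bar.

P₂ ≈ 109 bar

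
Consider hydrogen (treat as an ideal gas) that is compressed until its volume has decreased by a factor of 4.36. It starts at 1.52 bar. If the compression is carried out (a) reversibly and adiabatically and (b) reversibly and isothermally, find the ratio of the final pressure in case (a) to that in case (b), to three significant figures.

For a diatomic ideal gas γ = 7/5.
Isothermal: P_b = P₁(V₁/V₂) = 1.52×4.36.
Adiabatic: P_a = P₁(V₁/V₂)^γ = 1.52×4.36^(7/5).
P_a/P_b = (V₁/V₂)^(γ−1) = 4.36^(2/5) = 1.802.

P_adiabatic / P_isothermal ≈ 1.80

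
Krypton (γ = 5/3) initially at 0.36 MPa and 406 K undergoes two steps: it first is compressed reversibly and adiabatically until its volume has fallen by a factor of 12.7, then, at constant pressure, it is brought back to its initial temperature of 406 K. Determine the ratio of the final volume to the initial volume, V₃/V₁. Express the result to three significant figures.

V₃/V₁ ≈ 0.0145

Adiabatic step: V₂/V₁ = 0.07874; T₂ = T₁·12.7^(2/3) = 2210 K.
Isobaric step: V₃/V₂ = T₃/T₂ = 406/2210.
V₃/V₁ = (V₂/V₁)(V₃/V₂) = 0.07874 × (406/2210) = 0.01447.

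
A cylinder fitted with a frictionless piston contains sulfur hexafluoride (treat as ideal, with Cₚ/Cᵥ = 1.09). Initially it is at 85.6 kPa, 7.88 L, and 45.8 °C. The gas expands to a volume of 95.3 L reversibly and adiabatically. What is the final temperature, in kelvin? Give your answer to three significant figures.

T₂ ≈ 255 K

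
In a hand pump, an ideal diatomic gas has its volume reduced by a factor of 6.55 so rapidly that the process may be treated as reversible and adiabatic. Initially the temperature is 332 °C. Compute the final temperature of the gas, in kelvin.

T₂ ≈ 1280 K

Adiabatic: T₁V₁^(γ−1) = T₂V₂^(γ−1) ⇒ T₂ = T₁ (V₁/V₂)^(γ−1).
For a diatomic ideal gas γ = 7/5, so γ−1 = 2/5.
T₁ = 332 °C = 605.1 K.
T₂ = 605.1 × 6.55^(2/5) = 1283 K.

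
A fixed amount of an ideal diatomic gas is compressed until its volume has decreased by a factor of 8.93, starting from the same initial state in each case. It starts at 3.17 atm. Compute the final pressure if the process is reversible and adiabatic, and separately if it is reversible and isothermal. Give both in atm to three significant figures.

adiabatic: 68.0 atm; isothermal: 28.3 atm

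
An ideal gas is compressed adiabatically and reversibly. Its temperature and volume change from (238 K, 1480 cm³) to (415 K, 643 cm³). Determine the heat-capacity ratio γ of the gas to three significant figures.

γ ≈ 1.67

TV^(γ−1) = const ⇒ γ − 1 = ln(T₂/T₁) / ln(V₁/V₂).
γ = 1 + ln(415/238) / ln(1480/643) = 1.667.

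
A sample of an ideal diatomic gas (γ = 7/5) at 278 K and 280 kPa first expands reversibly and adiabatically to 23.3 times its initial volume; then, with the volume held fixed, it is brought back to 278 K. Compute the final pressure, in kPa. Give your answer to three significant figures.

P₃ ≈ 12.0 kPa

Adiabatic step (PV^γ = const): P₂ = 280×(1/23.3)^(7/5) = 3.411 kPa; T₂ = 278×(1/23.3)^(2/5) = 78.9 K.
Isochoric: P₃ = P₂(T₃/T₂) = 3.411 × (278/78.9) = 12.02 kPa.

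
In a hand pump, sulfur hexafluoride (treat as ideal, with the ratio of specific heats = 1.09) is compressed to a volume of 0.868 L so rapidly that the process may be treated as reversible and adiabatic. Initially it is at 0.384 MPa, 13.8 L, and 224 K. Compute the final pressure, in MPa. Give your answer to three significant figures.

P₂ ≈ 7.83 MPa

Adiabatic: P₁V₁^γ = P₂V₂^γ ⇒ P₂ = P₁ (V₁/V₂)^γ.
P₂ = 0.384 × (13.8/0.868)^(1.09) = 7.831 MPa.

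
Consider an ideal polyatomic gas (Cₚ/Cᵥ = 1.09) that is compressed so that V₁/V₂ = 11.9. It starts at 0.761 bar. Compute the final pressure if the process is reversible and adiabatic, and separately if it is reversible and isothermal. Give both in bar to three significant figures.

adiabatic: 11.3 bar; isothermal: 9.06 bar

Isothermal: P₂ = P₁(V₁/V₂) = 0.761×11.9 = 9.056 bar.
Adiabatic: P₂ = P₁(V₁/V₂)^γ = 0.761×11.9^(1.09) = 11.32 bar.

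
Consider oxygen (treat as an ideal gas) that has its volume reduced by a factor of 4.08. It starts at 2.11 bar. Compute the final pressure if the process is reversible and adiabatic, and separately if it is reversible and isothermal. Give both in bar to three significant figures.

For a diatomic ideal gas γ = 7/5.
Isothermal: P₂ = P₁(V₁/V₂) = 2.11×4.08 = 8.609 bar.
Adiabatic: P₂ = P₁(V₁/V₂)^γ = 2.11×4.08^(7/5) = 15.11 bar.

adiabatic: 15.1 bar; isothermal: 8.61 bar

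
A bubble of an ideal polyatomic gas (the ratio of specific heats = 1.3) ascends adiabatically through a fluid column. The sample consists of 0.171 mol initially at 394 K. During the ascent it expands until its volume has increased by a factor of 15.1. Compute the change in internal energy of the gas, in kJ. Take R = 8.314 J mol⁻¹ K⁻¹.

ΔU ≈ -1.04 kJ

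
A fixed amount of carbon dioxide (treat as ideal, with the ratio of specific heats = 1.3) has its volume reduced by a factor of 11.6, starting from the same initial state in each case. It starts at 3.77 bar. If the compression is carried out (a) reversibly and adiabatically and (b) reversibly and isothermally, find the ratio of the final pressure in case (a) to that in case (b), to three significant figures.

P_adiabatic / P_isothermal ≈ 2.09

Isothermal: P_b = P₁(V₁/V₂) = 3.77×11.6.
Adiabatic: P_a = P₁(V₁/V₂)^γ = 3.77×11.6^(1.3).
P_a/P_b = (V₁/V₂)^(γ−1) = 11.6^(0.3) = 2.086.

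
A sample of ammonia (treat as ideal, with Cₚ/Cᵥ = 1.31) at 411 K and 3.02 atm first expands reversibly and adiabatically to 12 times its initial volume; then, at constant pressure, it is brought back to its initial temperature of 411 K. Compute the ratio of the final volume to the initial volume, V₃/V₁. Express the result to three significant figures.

Adiabatic step: V₂/V₁ = 12; T₂ = T₁·(1/12)^(0.31) = 190.2 K.
Isobaric step: V₃/V₂ = T₃/T₂ = 411/190.2.
V₃/V₁ = (V₂/V₁)(V₃/V₂) = 12 × (411/190.2) = 25.93.

V₃/V₁ ≈ 25.9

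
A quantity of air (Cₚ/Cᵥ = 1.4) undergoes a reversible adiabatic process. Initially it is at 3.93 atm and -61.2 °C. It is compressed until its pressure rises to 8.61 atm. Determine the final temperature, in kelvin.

Adiabatic: T₂/T₁ = (P₂/P₁)^((γ−1)/γ).
T₁ = -61.2 °C = 211.9 K.
T₂ = 211.9 × (8.61/3.93)^(0.286) = 265.2 K.

T₂ ≈ 265 K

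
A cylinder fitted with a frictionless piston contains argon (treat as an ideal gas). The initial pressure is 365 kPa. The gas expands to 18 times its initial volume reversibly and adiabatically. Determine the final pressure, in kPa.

P₂ ≈ 2.95 kPa

Since PV^γ is constant along a reversible adiabat, P₂ = P₁ (V₁/V₂)^γ.
For a monatomic ideal gas γ = 5/3.
P₂ = 365 × (1/18)^(5/3) = 2.952 kPa.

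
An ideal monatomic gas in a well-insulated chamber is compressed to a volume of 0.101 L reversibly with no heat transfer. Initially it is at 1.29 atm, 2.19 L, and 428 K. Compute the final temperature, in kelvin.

Adiabatic: T₁V₁^(γ−1) = T₂V₂^(γ−1) ⇒ T₂ = T₁ (V₁/V₂)^(γ−1).
γ = 5/3 for a monatomic ideal gas.
T₂ = 428 × (2.19/0.101)^(2/3) = 3328 K.

T₂ ≈ 3330 K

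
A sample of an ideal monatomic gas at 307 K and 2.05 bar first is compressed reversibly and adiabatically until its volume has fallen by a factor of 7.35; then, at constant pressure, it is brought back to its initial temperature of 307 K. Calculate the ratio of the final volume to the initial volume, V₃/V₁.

V₃/V₁ ≈ 0.0360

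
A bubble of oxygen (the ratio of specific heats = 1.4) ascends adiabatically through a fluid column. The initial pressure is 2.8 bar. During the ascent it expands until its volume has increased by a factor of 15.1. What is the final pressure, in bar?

P₂ ≈ 0.0626 bar

Adiabatic: P₁V₁^γ = P₂V₂^γ ⇒ P₂ = P₁ (V₁/V₂)^γ.
P₂ = 2.8 × (1/15.1)^(1.4) = 0.0626 bar.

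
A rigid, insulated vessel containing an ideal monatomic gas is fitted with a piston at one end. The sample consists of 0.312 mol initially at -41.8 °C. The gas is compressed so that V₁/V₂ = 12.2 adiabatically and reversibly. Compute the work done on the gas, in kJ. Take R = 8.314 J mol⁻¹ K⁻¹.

For a reversible adiabat TV^(γ−1) is constant, so T₂ = T₁ (V₁/V₂)^(γ−1).
γ = 5/3 for a monatomic ideal gas, so γ−1 = 2/3.
T₁ = -41.8 °C = 231.3 K.
T₂ = 231.3 × 12.2^(2/3) = 1226 K.
Q = 0, so ΔU = W_on_gas = nCᵥΔT with Cᵥ = R/(γ−1) = 12.47 J/(mol·K).
ΔU = 0.312 × 12.47 × (1226 − 231.3) = 3870 J.

W ≈ 3.87 kJ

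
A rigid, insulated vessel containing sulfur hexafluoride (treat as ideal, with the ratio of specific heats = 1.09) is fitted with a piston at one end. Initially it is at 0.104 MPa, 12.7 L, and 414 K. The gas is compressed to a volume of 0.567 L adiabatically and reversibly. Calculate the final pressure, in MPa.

Adiabatic: P₁V₁^γ = P₂V₂^γ ⇒ P₂ = P₁ (V₁/V₂)^γ.
P₂ = 0.104 × (12.7/0.567)^(1.09) = 3.082 MPa.

P₂ ≈ 3.08 MPa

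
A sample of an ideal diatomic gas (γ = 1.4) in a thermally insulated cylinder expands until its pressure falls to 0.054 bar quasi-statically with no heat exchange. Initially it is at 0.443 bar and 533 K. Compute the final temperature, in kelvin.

Along an adiabat T P^((1−γ)/γ) is constant, so T₂ = T₁ (P₂/P₁)^((γ−1)/γ).
T₂ = 533 × (0.054/0.443)^(0.286) = 292.1 K.

T₂ ≈ 292 K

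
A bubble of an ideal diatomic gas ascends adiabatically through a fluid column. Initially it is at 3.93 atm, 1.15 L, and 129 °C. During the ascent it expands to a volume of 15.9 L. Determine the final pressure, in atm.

Adiabatic: P₁V₁^γ = P₂V₂^γ ⇒ P₂ = P₁ (V₁/V₂)^γ.
γ = 7/5 for a diatomic ideal gas.
P₂ = 3.93 × (1.15/15.9)^(7/5) = 0.09941 atm.

P₂ ≈ 0.0994 atm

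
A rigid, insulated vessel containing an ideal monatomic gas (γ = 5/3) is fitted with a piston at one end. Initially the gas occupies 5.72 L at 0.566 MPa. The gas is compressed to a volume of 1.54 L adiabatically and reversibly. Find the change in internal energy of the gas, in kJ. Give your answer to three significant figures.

ΔU ≈ 6.79 kJ

P₂ = P₁(V₁/V₂)^γ = 0.566×(5.72/1.54)^(5/3) = 5.042 MPa.
For a reversible adiabat, W_by_gas = (P₁V₁ − P₂V₂)/(γ−1).
W_by = (566000×0.00572 − 5.042×10^6×0.00154) / (2/3) = -6791 J.
Q = 0 ⇒ ΔU = −W_by = 6791 J.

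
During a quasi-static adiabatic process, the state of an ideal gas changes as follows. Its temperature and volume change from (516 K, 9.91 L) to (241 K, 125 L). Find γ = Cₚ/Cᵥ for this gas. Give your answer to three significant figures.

γ ≈ 1.30

TV^(γ−1) = const ⇒ γ − 1 = ln(T₂/T₁) / ln(V₁/V₂).
γ = 1 + ln(241/516) / ln(9.91/125) = 1.3.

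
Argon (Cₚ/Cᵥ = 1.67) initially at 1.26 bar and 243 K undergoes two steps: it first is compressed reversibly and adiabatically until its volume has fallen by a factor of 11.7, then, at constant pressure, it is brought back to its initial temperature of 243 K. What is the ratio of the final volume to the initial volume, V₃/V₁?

Adiabatic step: V₂/V₁ = 0.08547; T₂ = T₁·11.7^(0.67) = 1263 K.
Isobaric step: V₃/V₂ = T₃/T₂ = 243/1263.
V₃/V₁ = (V₂/V₁)(V₃/V₂) = 0.08547 × (243/1263) = 0.01645.

V₃/V₁ ≈ 0.0164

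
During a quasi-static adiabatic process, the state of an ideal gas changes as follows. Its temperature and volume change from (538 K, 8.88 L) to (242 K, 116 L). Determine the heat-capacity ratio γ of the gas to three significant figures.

γ ≈ 1.31

TV^(γ−1) = const ⇒ γ − 1 = ln(T₂/T₁) / ln(V₁/V₂).
γ = 1 + ln(242/538) / ln(8.88/116) = 1.311.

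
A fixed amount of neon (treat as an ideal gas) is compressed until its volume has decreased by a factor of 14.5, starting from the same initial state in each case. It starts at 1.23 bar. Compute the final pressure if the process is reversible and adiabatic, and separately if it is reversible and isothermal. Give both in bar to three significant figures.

For a monatomic ideal gas γ = 5/3.
Isothermal: P₂ = P₁(V₁/V₂) = 1.23×14.5 = 17.84 bar.
Adiabatic: P₂ = P₁(V₁/V₂)^γ = 1.23×14.5^(5/3) = 106.1 bar.

adiabatic: 106 bar; isothermal: 17.8 bar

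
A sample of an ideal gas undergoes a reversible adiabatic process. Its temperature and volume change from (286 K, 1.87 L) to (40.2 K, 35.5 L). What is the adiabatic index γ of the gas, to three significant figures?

TV^(γ−1) = const ⇒ γ − 1 = ln(T₂/T₁) / ln(V₁/V₂).
γ = 1 + ln(40.2/286) / ln(1.87/35.5) = 1.667.

γ ≈ 1.67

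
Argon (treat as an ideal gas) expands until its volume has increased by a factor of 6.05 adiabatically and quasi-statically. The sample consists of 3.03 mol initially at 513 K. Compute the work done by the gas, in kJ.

For a reversible adiabat TV^(γ−1) is constant, so T₂ = T₁ (V₁/V₂)^(γ−1).
γ = 5/3 for a monatomic ideal gas, so γ−1 = 2/3.
T₂ = 513 × (1/6.05)^(2/3) = 154.5 K.
Q = 0, so ΔU = W_on_gas = nCᵥΔT with Cᵥ = R/(γ−1) = 12.47 J/(mol·K).
ΔU = 3.03 × 12.47 × (154.5 − 513) = -13550 J.
Work done by the gas = −ΔU = 13550 J.

W ≈ 13.5 kJ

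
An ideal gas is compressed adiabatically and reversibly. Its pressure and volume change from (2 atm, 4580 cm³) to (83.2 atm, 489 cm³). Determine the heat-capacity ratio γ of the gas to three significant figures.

γ ≈ 1.67

PV^γ = const ⇒ γ = ln(P₂/P₁) / ln(V₁/V₂).
γ = ln(83.2/2) / ln(4580/489) = 1.666.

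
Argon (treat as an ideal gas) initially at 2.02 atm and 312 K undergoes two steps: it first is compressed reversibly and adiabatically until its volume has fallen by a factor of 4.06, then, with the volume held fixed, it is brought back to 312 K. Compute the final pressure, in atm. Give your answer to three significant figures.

P₃ ≈ 8.20 atm

For a monatomic ideal gas γ = 5/3.
Adiabatic step (PV^γ = const): P₂ = 2.02×4.06^(5/3) = 20.87 atm; T₂ = 312×4.06^(2/3) = 794 K.
Isochoric: P₃ = P₂(T₃/T₂) = 20.87 × (312/794) = 8.201 atm.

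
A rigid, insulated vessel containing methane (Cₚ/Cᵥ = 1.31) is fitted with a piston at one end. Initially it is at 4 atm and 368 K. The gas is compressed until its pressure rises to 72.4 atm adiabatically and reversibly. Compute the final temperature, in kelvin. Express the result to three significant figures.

T₂ ≈ 730 K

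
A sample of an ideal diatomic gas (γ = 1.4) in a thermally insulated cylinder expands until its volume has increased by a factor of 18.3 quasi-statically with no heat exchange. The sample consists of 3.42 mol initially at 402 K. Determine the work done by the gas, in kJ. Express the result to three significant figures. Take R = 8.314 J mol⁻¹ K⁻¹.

For a reversible adiabat TV^(γ−1) is constant, so T₂ = T₁ (V₁/V₂)^(γ−1).
T₂ = 402 × (1/18.3)^(0.4) = 125.7 K.
Q = 0, so ΔU = W_on_gas = nCᵥΔT with Cᵥ = R/(γ−1) = 20.79 J/(mol·K).
ΔU = 3.42 × 20.79 × (125.7 − 402) = -19640 J.
Work done by the gas = −ΔU = 19640 J.

W ≈ 19.6 kJ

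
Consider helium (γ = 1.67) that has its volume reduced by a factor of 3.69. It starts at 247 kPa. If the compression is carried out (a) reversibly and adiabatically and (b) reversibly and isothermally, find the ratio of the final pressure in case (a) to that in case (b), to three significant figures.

P_adiabatic / P_isothermal ≈ 2.40

Isothermal: P_b = P₁(V₁/V₂) = 247×3.69.
Adiabatic: P_a = P₁(V₁/V₂)^γ = 247×3.69^(1.67).
P_a/P_b = (V₁/V₂)^(γ−1) = 3.69^(0.67) = 2.398.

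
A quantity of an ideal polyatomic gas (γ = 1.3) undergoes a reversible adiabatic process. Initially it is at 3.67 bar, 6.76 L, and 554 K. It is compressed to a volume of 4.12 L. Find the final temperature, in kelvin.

Adiabatic: T₁V₁^(γ−1) = T₂V₂^(γ−1) ⇒ T₂ = T₁ (V₁/V₂)^(γ−1).
T₂ = 554 × (6.76/4.12)^(0.3) = 642.7 K.

T₂ ≈ 643 K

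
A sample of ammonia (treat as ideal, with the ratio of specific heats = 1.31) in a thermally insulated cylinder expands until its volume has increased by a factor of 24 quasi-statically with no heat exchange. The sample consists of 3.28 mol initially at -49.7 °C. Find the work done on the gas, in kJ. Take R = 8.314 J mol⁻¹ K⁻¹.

W ≈ -12.3 kJ

For a reversible adiabat TV^(γ−1) is constant, so T₂ = T₁ (V₁/V₂)^(γ−1).
T₁ = -49.7 °C = 223.4 K.
T₂ = 223.4 × (1/24)^(0.31) = 83.43 K.
Q = 0, so ΔU = W_on_gas = nCᵥΔT with Cᵥ = R/(γ−1) = 26.82 J/(mol·K).
ΔU = 3.28 × 26.82 × (83.43 − 223.4) = -12320 J.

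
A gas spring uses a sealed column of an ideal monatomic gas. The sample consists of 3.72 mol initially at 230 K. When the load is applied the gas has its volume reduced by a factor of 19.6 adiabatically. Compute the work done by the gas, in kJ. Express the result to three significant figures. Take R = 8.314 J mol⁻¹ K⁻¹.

For a reversible adiabat TV^(γ−1) is constant, so T₂ = T₁ (V₁/V₂)^(γ−1).
γ = 5/3 for a monatomic ideal gas, so γ−1 = 2/3.
T₂ = 230 × 19.6^(2/3) = 1672 K.
Q = 0, so ΔU = W_on_gas = nCᵥΔT with Cᵥ = R/(γ−1) = 12.47 J/(mol·K).
ΔU = 3.72 × 12.47 × (1672 − 230) = 66900 J.
Work done by the gas = −ΔU = -66900 J.

W ≈ -66.9 kJ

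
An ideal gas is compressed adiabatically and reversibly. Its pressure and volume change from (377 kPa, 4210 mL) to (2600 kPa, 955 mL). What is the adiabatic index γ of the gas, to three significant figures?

γ ≈ 1.30

PV^γ = const ⇒ γ = ln(P₂/P₁) / ln(V₁/V₂).
γ = ln(2600/377) / ln(4210/955) = 1.302.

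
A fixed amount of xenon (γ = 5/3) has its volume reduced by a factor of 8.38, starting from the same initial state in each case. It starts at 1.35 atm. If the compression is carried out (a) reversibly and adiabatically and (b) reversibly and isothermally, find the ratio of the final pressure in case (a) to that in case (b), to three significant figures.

P_adiabatic / P_isothermal ≈ 4.13

Isothermal: P_b = P₁(V₁/V₂) = 1.35×8.38.
Adiabatic: P_a = P₁(V₁/V₂)^γ = 1.35×8.38^(5/3).
P_a/P_b = (V₁/V₂)^(γ−1) = 8.38^(2/3) = 4.126.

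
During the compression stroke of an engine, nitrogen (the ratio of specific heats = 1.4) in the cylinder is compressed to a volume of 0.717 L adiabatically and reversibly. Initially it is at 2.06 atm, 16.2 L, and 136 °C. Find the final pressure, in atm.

P₂ ≈ 162 atm

Adiabatic: P₁V₁^γ = P₂V₂^γ ⇒ P₂ = P₁ (V₁/V₂)^γ.
P₂ = 2.06 × (16.2/0.717)^(1.4) = 162 atm.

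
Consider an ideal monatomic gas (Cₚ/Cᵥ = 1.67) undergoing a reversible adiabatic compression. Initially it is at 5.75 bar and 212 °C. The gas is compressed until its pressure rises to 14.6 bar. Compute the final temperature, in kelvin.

Along an adiabat T P^((1−γ)/γ) is constant, so T₂ = T₁ (P₂/P₁)^((γ−1)/γ).
T₁ = 212 °C = 485.1 K.
T₂ = 485.1 × (14.6/5.75)^(0.401) = 705.1 K.

T₂ ≈ 705 K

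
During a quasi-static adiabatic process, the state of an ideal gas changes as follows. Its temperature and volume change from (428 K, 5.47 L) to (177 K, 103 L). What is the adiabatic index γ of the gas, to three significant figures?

TV^(γ−1) = const ⇒ γ − 1 = ln(T₂/T₁) / ln(V₁/V₂).
γ = 1 + ln(177/428) / ln(5.47/103) = 1.301.

γ ≈ 1.30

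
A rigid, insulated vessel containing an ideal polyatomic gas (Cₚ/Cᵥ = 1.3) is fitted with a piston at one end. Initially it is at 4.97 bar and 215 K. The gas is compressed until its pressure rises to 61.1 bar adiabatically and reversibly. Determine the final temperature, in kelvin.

T₂ ≈ 384 K

Along an adiabat T P^((1−γ)/γ) is constant, so T₂ = T₁ (P₂/P₁)^((γ−1)/γ).
T₂ = 215 × (61.1/4.97)^(0.231) = 383.6 K.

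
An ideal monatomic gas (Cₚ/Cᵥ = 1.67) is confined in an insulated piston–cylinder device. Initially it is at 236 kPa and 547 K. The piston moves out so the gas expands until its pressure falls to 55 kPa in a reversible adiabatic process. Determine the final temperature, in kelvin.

T₂ ≈ 305 K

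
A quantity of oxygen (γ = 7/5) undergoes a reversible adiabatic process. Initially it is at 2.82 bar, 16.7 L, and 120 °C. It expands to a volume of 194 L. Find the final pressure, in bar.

P₂ ≈ 0.0910 bar

Adiabatic: P₁V₁^γ = P₂V₂^γ ⇒ P₂ = P₁ (V₁/V₂)^γ.
P₂ = 2.82 × (16.7/194)^(7/5) = 0.09102 bar.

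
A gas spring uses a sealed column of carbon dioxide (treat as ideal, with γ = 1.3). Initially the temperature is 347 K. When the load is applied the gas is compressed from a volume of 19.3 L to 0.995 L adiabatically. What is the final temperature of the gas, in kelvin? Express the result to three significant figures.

For a reversible adiabat TV^(γ−1) is constant, so T₂ = T₁ (V₁/V₂)^(γ−1).
T₂ = 347 × (19.3/0.995)^(0.3) = 844.6 K.

T₂ ≈ 845 K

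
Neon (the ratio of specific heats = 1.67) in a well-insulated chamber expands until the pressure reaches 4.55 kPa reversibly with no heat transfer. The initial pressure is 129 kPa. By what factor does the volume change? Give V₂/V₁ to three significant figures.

V₂/V₁ ≈ 7.41

From PV^γ = const, V₂/V₁ = (P₁/P₂)^(1/γ).
V₂/V₁ = (129/4.55)^(0.599) = 7.41.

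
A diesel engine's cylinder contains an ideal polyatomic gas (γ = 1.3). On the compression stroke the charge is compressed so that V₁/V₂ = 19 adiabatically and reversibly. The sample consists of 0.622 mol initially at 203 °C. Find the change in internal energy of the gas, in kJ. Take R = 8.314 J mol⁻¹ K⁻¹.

ΔU ≈ 11.6 kJ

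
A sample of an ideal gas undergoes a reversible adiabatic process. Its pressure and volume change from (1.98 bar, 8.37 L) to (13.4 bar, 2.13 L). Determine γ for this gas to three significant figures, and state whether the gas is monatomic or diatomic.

γ ≈ 1.40; diatomic

PV^γ = const ⇒ γ = ln(P₂/P₁) / ln(V₁/V₂).
γ = ln(13.4/1.98) / ln(8.37/2.13) = 1.397.
γ ≈ 1.40 is close to 7/5, so the gas is diatomic.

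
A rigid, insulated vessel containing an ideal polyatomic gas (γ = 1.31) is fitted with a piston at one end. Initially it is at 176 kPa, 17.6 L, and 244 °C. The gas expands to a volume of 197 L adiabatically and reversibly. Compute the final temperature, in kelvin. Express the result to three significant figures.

T₂ ≈ 245 K

For a reversible adiabat TV^(γ−1) is constant, so T₂ = T₁ (V₁/V₂)^(γ−1).
T₁ = 244 °C = 517.1 K.
T₂ = 517.1 × (17.6/197)^(0.31) = 244.6 K.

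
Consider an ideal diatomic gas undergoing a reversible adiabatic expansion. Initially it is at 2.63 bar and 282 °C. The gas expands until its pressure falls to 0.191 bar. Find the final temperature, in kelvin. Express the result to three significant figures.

T₂ ≈ 262 K

Adiabatic: T₂/T₁ = (P₂/P₁)^((γ−1)/γ).
For a diatomic ideal gas γ = 7/5, so (γ−1)/γ = 2/7.
T₁ = 282 °C = 555.1 K.
T₂ = 555.1 × (0.191/2.63)^(2/7) = 262.4 K.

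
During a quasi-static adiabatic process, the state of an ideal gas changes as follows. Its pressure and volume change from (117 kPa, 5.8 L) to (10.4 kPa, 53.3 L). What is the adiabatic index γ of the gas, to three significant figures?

γ ≈ 1.09

PV^γ = const ⇒ γ = ln(P₂/P₁) / ln(V₁/V₂).
γ = ln(10.4/117) / ln(5.8/53.3) = 1.091.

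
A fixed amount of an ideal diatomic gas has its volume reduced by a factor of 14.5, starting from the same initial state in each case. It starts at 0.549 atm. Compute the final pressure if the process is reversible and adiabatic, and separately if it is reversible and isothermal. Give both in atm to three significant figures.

adiabatic: 23.2 atm; isothermal: 7.96 atm

For a diatomic ideal gas γ = 7/5.
Isothermal: P₂ = P₁(V₁/V₂) = 0.549×14.5 = 7.961 atm.
Adiabatic: P₂ = P₁(V₁/V₂)^γ = 0.549×14.5^(7/5) = 23.2 atm.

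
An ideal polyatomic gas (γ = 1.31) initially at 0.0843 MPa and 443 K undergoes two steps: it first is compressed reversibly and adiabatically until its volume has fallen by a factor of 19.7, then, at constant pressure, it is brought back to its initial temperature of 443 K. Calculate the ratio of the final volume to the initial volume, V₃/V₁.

V₃/V₁ ≈ 0.0201

Adiabatic step: V₂/V₁ = 0.05076; T₂ = T₁·19.7^(0.31) = 1116 K.
Isobaric step: V₃/V₂ = T₃/T₂ = 443/1116.
V₃/V₁ = (V₂/V₁)(V₃/V₂) = 0.05076 × (443/1116) = 0.02015.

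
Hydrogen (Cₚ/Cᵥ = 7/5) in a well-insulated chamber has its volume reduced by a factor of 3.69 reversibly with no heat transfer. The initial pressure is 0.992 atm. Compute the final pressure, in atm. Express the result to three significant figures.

P₂ ≈ 6.17 atm

Adiabatic: P₁V₁^γ = P₂V₂^γ ⇒ P₂ = P₁ (V₁/V₂)^γ.
P₂ = 0.992 × 3.69^(7/5) = 6.171 atm.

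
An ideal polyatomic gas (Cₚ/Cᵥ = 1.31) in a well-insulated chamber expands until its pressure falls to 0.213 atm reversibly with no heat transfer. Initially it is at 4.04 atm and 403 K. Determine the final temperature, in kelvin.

T₂ ≈ 201 K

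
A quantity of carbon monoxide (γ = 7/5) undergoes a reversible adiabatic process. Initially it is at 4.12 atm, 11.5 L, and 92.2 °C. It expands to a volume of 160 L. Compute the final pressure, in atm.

P₂ ≈ 0.103 atm

Adiabatic: P₁V₁^γ = P₂V₂^γ ⇒ P₂ = P₁ (V₁/V₂)^γ.
P₂ = 4.12 × (11.5/160)^(7/5) = 0.1033 atm.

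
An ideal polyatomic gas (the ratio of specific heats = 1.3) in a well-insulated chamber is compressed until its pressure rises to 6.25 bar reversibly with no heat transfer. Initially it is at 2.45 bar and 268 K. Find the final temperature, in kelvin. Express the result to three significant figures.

Adiabatic: T₂/T₁ = (P₂/P₁)^((γ−1)/γ).
T₂ = 268 × (6.25/2.45)^(0.231) = 332.7 K.

T₂ ≈ 333 K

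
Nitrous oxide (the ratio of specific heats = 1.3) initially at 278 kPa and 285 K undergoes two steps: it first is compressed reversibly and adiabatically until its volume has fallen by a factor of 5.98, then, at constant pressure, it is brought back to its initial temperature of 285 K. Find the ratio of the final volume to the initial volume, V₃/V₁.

Adiabatic step: V₂/V₁ = 0.1672; T₂ = T₁·5.98^(0.3) = 487.4 K.
Isobaric step: V₃/V₂ = T₃/T₂ = 285/487.4.
V₃/V₁ = (V₂/V₁)(V₃/V₂) = 0.1672 × (285/487.4) = 0.09779.

V₃/V₁ ≈ 0.0978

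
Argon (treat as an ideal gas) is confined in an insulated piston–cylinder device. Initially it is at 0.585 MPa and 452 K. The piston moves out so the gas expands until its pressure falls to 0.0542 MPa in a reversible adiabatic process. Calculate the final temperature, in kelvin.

T₂ ≈ 175 K

Adiabatic: T₂/T₁ = (P₂/P₁)^((γ−1)/γ).
For a monatomic ideal gas γ = 5/3, so (γ−1)/γ = 2/5.
T₂ = 452 × (0.0542/0.585)^(2/5) = 174.5 K.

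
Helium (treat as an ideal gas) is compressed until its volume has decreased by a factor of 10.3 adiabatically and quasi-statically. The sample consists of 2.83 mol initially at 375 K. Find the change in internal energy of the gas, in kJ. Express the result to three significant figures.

Adiabatic: T₁V₁^(γ−1) = T₂V₂^(γ−1) ⇒ T₂ = T₁ (V₁/V₂)^(γ−1).
γ = 5/3 for a monatomic ideal gas, so γ−1 = 2/3.
T₂ = 375 × 10.3^(2/3) = 1775 K.
Q = 0, so ΔU = W_on_gas = nCᵥΔT with Cᵥ = R/(γ−1) = 12.47 J/(mol·K).
ΔU = 2.83 × 12.47 × (1775 − 375) = 49420 J.

ΔU ≈ 49.4 kJ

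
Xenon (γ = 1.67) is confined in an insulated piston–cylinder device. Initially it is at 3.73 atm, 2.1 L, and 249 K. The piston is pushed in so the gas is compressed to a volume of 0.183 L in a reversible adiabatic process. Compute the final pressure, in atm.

P₂ ≈ 220 atm

Adiabatic: P₁V₁^γ = P₂V₂^γ ⇒ P₂ = P₁ (V₁/V₂)^γ.
P₂ = 3.73 × (2.1/0.183)^(1.67) = 219.5 atm.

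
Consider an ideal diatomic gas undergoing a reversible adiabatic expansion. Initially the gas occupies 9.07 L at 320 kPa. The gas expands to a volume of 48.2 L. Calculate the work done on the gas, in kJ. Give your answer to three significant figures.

W ≈ -3.54 kJ

γ = 7/5 for a diatomic ideal gas.
P₂ = P₁(V₁/V₂)^γ = 320×(9.07/48.2)^(7/5) = 30.87 kPa.
For a reversible adiabat, W_by_gas = (P₁V₁ − P₂V₂)/(γ−1).
W_by = (320000×0.00907 − 30870×0.0482) / (2/5) = 3536 J.
W_on_gas = −W_by = -3536 J.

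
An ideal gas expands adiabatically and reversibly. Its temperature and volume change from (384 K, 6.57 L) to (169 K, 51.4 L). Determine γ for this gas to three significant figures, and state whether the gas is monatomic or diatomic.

γ ≈ 1.40; diatomic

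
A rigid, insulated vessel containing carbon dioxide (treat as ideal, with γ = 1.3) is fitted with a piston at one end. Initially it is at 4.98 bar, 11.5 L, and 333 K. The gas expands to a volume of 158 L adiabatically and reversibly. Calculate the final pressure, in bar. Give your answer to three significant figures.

Adiabatic: P₁V₁^γ = P₂V₂^γ ⇒ P₂ = P₁ (V₁/V₂)^γ.
P₂ = 4.98 × (11.5/158)^(1.3) = 0.1652 bar.

P₂ ≈ 0.165 bar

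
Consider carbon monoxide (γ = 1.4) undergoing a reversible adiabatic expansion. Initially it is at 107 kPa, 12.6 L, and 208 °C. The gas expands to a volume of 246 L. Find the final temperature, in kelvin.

Adiabatic: T₁V₁^(γ−1) = T₂V₂^(γ−1) ⇒ T₂ = T₁ (V₁/V₂)^(γ−1).
T₁ = 208 °C = 481.1 K.
T₂ = 481.1 × (12.6/246)^(0.4) = 146.6 K.

T₂ ≈ 147 K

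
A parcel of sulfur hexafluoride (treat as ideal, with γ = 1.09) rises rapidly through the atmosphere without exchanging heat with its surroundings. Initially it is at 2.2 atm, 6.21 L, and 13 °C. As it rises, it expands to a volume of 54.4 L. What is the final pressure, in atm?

P₂ ≈ 0.207 atm

Adiabatic: P₁V₁^γ = P₂V₂^γ ⇒ P₂ = P₁ (V₁/V₂)^γ.
P₂ = 2.2 × (6.21/54.4)^(1.09) = 0.2066 atm.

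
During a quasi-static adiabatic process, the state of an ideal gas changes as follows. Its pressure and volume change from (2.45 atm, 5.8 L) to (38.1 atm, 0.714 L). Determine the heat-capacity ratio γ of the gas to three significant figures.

γ ≈ 1.31

PV^γ = const ⇒ γ = ln(P₂/P₁) / ln(V₁/V₂).
γ = ln(38.1/2.45) / ln(5.8/0.714) = 1.31.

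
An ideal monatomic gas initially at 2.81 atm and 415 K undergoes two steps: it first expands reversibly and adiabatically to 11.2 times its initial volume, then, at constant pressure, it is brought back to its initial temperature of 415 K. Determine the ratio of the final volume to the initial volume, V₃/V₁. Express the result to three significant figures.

For a monatomic ideal gas γ = 5/3.
Adiabatic step: V₂/V₁ = 11.2; T₂ = T₁·(1/11.2)^(2/3) = 82.9 K.
Isobaric step: V₃/V₂ = T₃/T₂ = 415/82.9.
V₃/V₁ = (V₂/V₁)(V₃/V₂) = 11.2 × (415/82.9) = 56.07.

V₃/V₁ ≈ 56.1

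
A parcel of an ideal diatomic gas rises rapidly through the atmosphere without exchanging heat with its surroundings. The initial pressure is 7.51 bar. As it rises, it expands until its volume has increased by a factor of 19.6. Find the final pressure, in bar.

P₂ ≈ 0.117 bar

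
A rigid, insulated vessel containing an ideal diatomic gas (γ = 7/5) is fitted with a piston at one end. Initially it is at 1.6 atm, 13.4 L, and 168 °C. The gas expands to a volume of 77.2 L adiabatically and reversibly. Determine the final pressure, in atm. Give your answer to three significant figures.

P₂ ≈ 0.138 atm

Since PV^γ is constant along a reversible adiabat, P₂ = P₁ (V₁/V₂)^γ.
P₂ = 1.6 × (13.4/77.2)^(7/5) = 0.1378 atm.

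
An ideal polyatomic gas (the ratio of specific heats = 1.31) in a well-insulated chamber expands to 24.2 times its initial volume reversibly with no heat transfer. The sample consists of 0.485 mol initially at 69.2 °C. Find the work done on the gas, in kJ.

W ≈ -2.79 kJ

Adiabatic: T₁V₁^(γ−1) = T₂V₂^(γ−1) ⇒ T₂ = T₁ (V₁/V₂)^(γ−1).
T₁ = 69.2 °C = 342.3 K.
T₂ = 342.3 × (1/24.2)^(0.31) = 127.5 K.
Q = 0, so ΔU = W_on_gas = nCᵥΔT with Cᵥ = R/(γ−1) = 26.82 J/(mol·K).
ΔU = 0.485 × 26.82 × (127.5 − 342.3) = -2795 J.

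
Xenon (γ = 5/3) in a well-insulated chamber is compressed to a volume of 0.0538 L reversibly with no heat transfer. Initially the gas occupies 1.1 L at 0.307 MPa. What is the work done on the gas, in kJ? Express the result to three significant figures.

W ≈ 3.28 kJ

P₂ = P₁(V₁/V₂)^γ = 0.307×(1.1/0.0538)^(5/3) = 46.93 MPa.
For a reversible adiabat, W_by_gas = (P₁V₁ − P₂V₂)/(γ−1).
W_by = (307000×0.0011 − 4.693×10^7×5.38×10^-5) / (2/3) = -3281 J.
W_on_gas = −W_by = 3281 J.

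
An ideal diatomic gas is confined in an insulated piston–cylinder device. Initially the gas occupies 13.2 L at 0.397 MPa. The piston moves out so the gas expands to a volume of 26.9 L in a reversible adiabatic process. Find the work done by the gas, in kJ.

W ≈ 3.25 kJ

γ = 7/5 for a diatomic ideal gas.
P₂ = P₁(V₁/V₂)^γ = 0.397×(13.2/26.9)^(7/5) = 0.1465 MPa.
For a reversible adiabat, W_by_gas = (P₁V₁ − P₂V₂)/(γ−1).
W_by = (397000×0.0132 − 146500×0.0269) / (2/5) = 3247 J.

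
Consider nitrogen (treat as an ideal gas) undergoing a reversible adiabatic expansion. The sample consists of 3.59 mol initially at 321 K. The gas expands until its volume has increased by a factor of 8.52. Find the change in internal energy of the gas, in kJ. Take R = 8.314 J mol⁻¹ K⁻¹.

ΔU ≈ -13.8 kJ

For a reversible adiabat TV^(γ−1) is constant, so T₂ = T₁ (V₁/V₂)^(γ−1).
γ = 7/5 for a diatomic ideal gas, so γ−1 = 2/5.
T₂ = 321 × (1/8.52)^(2/5) = 136.2 K.
Q = 0, so ΔU = W_on_gas = nCᵥΔT with Cᵥ = R/(γ−1) = 20.79 J/(mol·K).
ΔU = 3.59 × 20.79 × (136.2 − 321) = -13790 J.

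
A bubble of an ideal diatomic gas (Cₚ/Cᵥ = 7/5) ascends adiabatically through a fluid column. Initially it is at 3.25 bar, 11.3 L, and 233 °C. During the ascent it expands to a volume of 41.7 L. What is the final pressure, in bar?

P₂ ≈ 0.522 bar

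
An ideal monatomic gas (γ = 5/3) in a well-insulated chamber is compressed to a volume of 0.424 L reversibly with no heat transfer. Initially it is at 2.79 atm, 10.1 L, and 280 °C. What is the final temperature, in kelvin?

For a reversible adiabat TV^(γ−1) is constant, so T₂ = T₁ (V₁/V₂)^(γ−1).
T₁ = 280 °C = 553.1 K.
T₂ = 553.1 × (10.1/0.424)^(2/3) = 4579 K.

T₂ ≈ 4580 K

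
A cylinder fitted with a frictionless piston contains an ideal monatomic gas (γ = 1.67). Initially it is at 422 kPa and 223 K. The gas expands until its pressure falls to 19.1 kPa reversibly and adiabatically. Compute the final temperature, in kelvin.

Adiabatic: T₂/T₁ = (P₂/P₁)^((γ−1)/γ).
T₂ = 223 × (19.1/422)^(0.401) = 64.41 K.

T₂ ≈ 64.4 K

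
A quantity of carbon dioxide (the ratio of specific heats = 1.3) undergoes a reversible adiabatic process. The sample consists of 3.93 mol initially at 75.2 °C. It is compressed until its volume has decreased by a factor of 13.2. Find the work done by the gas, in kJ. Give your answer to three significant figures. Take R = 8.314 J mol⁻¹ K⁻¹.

W ≈ -44.3 kJ

For a reversible adiabat TV^(γ−1) is constant, so T₂ = T₁ (V₁/V₂)^(γ−1).
T₁ = 75.2 °C = 348.3 K.
T₂ = 348.3 × 13.2^(0.3) = 755.4 K.
Q = 0, so ΔU = W_on_gas = nCᵥΔT with Cᵥ = R/(γ−1) = 27.71 J/(mol·K).
ΔU = 3.93 × 27.71 × (755.4 − 348.3) = 44340 J.
Work done by the gas = −ΔU = -44340 J.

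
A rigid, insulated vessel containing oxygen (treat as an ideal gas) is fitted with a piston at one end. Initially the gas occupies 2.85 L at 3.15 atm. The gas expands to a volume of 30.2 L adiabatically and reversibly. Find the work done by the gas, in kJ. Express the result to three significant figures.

W ≈ 1.39 kJ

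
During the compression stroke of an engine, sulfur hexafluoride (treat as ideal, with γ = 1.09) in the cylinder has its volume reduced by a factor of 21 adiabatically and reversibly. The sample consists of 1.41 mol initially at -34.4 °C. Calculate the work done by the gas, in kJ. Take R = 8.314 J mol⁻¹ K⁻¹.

W ≈ -9.80 kJ

For a reversible adiabat TV^(γ−1) is constant, so T₂ = T₁ (V₁/V₂)^(γ−1).
T₁ = -34.4 °C = 238.7 K.
T₂ = 238.7 × 21^(0.09) = 314 K.
Q = 0, so ΔU = W_on_gas = nCᵥΔT with Cᵥ = R/(γ−1) = 92.38 J/(mol·K).
ΔU = 1.41 × 92.38 × (314 − 238.7) = 9803 J.
Work done by the gas = −ΔU = -9803 J.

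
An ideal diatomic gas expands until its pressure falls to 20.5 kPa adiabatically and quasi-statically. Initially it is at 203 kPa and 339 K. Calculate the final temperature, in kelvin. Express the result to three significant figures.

T₂ ≈ 176 K

Along an adiabat T P^((1−γ)/γ) is constant, so T₂ = T₁ (P₂/P₁)^((γ−1)/γ).
For a diatomic ideal gas γ = 7/5, so (γ−1)/γ = 2/7.
T₂ = 339 × (20.5/203)^(2/7) = 176.1 K.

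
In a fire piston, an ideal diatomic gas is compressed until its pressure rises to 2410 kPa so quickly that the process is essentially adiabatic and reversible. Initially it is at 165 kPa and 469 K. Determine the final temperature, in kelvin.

T₂ ≈ 1010 K

Adiabatic: T₂/T₁ = (P₂/P₁)^((γ−1)/γ).
For a diatomic ideal gas γ = 7/5, so (γ−1)/γ = 2/7.
T₂ = 469 × (2410/165)^(2/7) = 1009 K.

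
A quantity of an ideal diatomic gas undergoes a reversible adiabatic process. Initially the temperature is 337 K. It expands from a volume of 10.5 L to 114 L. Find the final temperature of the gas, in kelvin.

For a reversible adiabat TV^(γ−1) is constant, so T₂ = T₁ (V₁/V₂)^(γ−1).
For a diatomic ideal gas γ = 7/5, so γ−1 = 2/5.
T₂ = 337 × (10.5/114)^(2/5) = 129.8 K.

T₂ ≈ 130 K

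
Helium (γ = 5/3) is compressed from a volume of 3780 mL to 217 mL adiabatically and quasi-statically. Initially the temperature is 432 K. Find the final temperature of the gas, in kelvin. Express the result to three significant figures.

Adiabatic: T₁V₁^(γ−1) = T₂V₂^(γ−1) ⇒ T₂ = T₁ (V₁/V₂)^(γ−1).
T₂ = 432 × (3780/217)^(2/3) = 2903 K.

T₂ ≈ 2900 K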